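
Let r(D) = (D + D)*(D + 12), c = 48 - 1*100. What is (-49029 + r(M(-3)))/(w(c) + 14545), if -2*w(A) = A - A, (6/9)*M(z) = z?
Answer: -98193/29090 ≈ -3.3755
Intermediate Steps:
M(z) = 3*z/2
c = -52 (c = 48 - 100 = -52)
r(D) = 2*D*(12 + D) (r(D) = (2*D)*(12 + D) = 2*D*(12 + D))
w(A) = 0 (w(A) = -(A - A)/2 = -½*0 = 0)
(-49029 + r(M(-3)))/(w(c) + 14545) = (-49029 + 2*((3/2)*(-3))*(12 + (3/2)*(-3)))/(0 + 14545) = (-49029 + 2*(-9/2)*(12 - 9/2))/14545 = (-49029 + 2*(-9/2)*(15/2))*(1/14545) = (-49029 - 135/2)*(1/14545) = -98193/2*1/14545 = -98193/29090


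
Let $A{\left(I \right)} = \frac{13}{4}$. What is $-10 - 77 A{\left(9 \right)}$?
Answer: $- \frac{1041}{4} \approx -260.25$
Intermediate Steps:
$A{\left(I \right)} = \frac{13}{4}$ ($A{\left(I \right)} = 13 \cdot \frac{1}{4} = \frac{13}{4}$)
$-10 - 77 A{\left(9 \right)} = -10 - \frac{1001}{4} = - \frac{1041}{4}$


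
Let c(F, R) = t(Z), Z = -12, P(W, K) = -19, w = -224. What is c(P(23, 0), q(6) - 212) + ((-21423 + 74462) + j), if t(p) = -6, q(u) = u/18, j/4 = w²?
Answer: 253737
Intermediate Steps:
j = 200704 (j = 4*(-224)² = 4*50176 = 200704)
q(u) = u/18 (q(u) = u*(1/18) = u/18)
c(F, R) = -6
c(P(23, 0), q(6) - 212) + ((-21423 + 74462) + j) = -6 + ((-21423 + 74462) + 200704) = -6 + (53039 + 200704) = -6 + 253743 = 253737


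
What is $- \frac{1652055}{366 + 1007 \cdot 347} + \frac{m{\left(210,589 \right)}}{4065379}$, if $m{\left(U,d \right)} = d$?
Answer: $- \frac{1343204734918}{284409849461} \approx -4.7228$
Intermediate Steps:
$- \frac{1652055}{366 + 1007 \cdot 347} + \frac{m{\left(210,589 \right)}}{4065379} = - \frac{1652055}{366 + 1007 \cdot 347} + \frac{589}{4065379} = - \frac{1652055}{366 + 349429} + 589 \cdot \frac{1}{4065379} = - \frac{1652055}{349795} + \frac{589}{4065379} = \left(-1652055\right) \frac{1}{349795} + \frac{589}{4065379} = - \frac{330411}{69959} + \frac{589}{4065379} = - \frac{1343204734918}{284409849461}$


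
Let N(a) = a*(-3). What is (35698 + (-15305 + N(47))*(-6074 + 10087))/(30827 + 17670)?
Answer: -61949100/48497 ≈ -1277.4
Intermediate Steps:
N(a) = -3*a
(35698 + (-15305 + N(47))*(-6074 + 10087))/(30827 + 17670) = (35698 + (-15305 - 3*47)*(-6074 + 10087))/(30827 + 17670) = (35698 + (-15305 - 141)*4013)/48497 = (35698 - 15446*4013)*(1/48497) = (35698 - 61984798)*(1/48497) = -61949100*1/48497 = -61949100/48497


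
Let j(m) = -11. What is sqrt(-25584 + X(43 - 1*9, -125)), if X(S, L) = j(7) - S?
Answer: I*sqrt(25629) ≈ 160.09*I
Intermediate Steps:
X(S, L) = -11 - S
sqrt(-25584 + X(43 - 1*9, -125)) = sqrt(-25584 + (-11 - (43 - 1*9))) = sqrt(-25584 + (-11 - (43 - 9))) = sqrt(-25584 + (-11 - 1*34)) = sqrt(-25584 + (-11 - 34)) = sqrt(-25584 - 45) = sqrt(-25629) = I*sqrt(25629)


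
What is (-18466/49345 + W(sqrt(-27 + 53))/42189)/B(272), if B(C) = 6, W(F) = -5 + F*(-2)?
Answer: -779308799/12490897230 - sqrt(26)/126567 ≈ -0.062430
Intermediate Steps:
W(F) = -5 - 2*F
(-18466/49345 + W(sqrt(-27 + 53))/42189)/B(272) = (-18466/49345 + (-5 - 2*sqrt(-27 + 53))/42189)/6 = (-18466*1/49345 + (-5 - 2*sqrt(26))*(1/42189))*(1/6) = (-18466/49345 + (-5/42189 - 2*sqrt(26)/42189))*(1/6) = (-779308799/2081816205 - 2*sqrt(26)/42189)*(1/6) = -779308799/12490897230 - sqrt(26)/126567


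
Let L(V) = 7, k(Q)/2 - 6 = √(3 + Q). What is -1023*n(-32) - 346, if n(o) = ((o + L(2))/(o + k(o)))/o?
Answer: -433471/1376 + 8525*I*√29/2752 ≈ -315.02 + 16.682*I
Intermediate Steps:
k(Q) = 12 + 2*√(3 + Q)
n(o) = (7 + o)/(o*(12 + o + 2*√(3 + o))) (n(o) = ((o + 7)/(o + (12 + 2*√(3 + o))))/o = ((7 + o)/(12 + o + 2*√(3 + o)))/o = (7 + o)/(o*(12 + o + 2*√(3 + o))))
-1023*n(-32) - 346 = -1023*(7 - 32)/((-32)*(12 - 32 + 2*√(3 - 32))) - 346 = -(-1023)*(-25)/(32*(12 - 32 + 2*√(-29))) - 346 = -(-1023)*(-25)/(32*(12 - 32 + 2*(I*√29))) - 346 = -(-1023)*(-25)/(32*(12 - 32 + 2*I*√29)) - 346 = -(-1023)*(-25)/(32*(-20 + 2*I*√29)) - 346 = -25575/(32*(-20 + 2*I*√29)) - 346 = -346 - 25575/(32*(-20 + 2*I*√29))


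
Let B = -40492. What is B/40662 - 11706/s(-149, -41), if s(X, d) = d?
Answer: 237164600/833571 ≈ 284.52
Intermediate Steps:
B/40662 - 11706/s(-149, -41) = -40492/40662 - 11706/(-41) = -40492*1/40662 - 11706*(-1/41) = -20246/20331 + 11706/41 = 237164600/833571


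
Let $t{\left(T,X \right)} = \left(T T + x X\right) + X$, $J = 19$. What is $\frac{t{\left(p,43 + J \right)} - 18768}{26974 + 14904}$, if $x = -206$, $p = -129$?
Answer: $- \frac{14837}{41878} \approx -0.35429$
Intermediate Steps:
$t{\left(T,X \right)} = T^{2} - 205 X$ ($t{\left(T,X \right)} = \left(T T - 206 X\right) + X = \left(T^{2} - 206 X\right) + X = T^{2} - 205 X$)
$\frac{t{\left(p,43 + J \right)} - 18768}{26974 + 14904} = \frac{\left(\left(-129\right)^{2} - 205 \left(43 + 19\right)\right) - 18768}{26974 + 14904} = \frac{\left(16641 - 12710\right) - 18768}{41878} = \left(\left(16641 - 12710\right) - 18768\right) \frac{1}{41878} = \left(3931 - 18768\right) \frac{1}{41878} = \left(-14837\right) \frac{1}{41878} = - \frac{14837}{41878}$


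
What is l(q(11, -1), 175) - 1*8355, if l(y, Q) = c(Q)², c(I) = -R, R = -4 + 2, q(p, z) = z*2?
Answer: -8351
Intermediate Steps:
q(p, z) = 2*z
R = -2
c(I) = 2 (c(I) = -1*(-2) = 2)
l(y, Q) = 4 (l(y, Q) = 2² = 4)
l(q(11, -1), 175) - 1*8355 = 4 - 1*8355 = 4 - 8355 = -8351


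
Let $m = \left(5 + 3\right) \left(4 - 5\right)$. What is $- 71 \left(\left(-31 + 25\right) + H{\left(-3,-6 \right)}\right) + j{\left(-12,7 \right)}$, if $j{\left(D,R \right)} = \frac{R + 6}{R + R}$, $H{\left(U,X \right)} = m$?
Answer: $\frac{13929}{14} \approx 994.93$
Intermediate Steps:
$m = -8$ ($m = 8 \left(-1\right) = -8$)
$H{\left(U,X \right)} = -8$
$j{\left(D,R \right)} = \frac{6 + R}{2 R}$
$- 71 \left(\left(-31 + 25\right) + H{\left(-3,-6 \right)}\right) + j{\left(-12,7 \right)} = - 71 \left(\left(-31 + 25\right) - 8\right) + \frac{6 + 7}{2 \cdot 7} = - 71 \left(-6 - 8\right) + \frac{1}{2} \cdot \frac{1}{7} \cdot 13 = \left(-71\right) \left(-14\right) + \frac{13}{14} = 994 + \frac{13}{14} = \frac{13929}{14}$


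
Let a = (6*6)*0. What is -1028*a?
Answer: 0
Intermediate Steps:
a = 0 (a = 36*0 = 0)
-1028*a = -1028*0 = 0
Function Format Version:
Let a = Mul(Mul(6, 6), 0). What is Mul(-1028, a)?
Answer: 0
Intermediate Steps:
a = 0 (a = Mul(36, 0) = 0)
Mul(-1028, a) = Mul(-1028, 0) = 0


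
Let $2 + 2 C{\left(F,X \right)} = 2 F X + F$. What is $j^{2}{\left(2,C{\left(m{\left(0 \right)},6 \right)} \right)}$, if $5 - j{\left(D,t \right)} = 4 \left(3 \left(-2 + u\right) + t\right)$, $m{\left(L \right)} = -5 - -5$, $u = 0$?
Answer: $1089$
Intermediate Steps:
$m{\left(L \right)} = 0$ ($m{\left(L \right)} = -5 + 5 = 0$)
$C{\left(F,X \right)} = -1 + \frac{F}{2} + F X$ ($C{\left(F,X \right)} = -1 + \frac{2 F X + F}{2} = -1 + \frac{F + 2 F X}{2} = -1 + \left(\frac{F}{2} + F X\right) = -1 + \frac{F}{2} + F X$)
$j{\left(D,t \right)} = 29 - 4 t$ ($j{\left(D,t \right)} = 5 - 4 \left(3 \left(-2 + 0\right) + t\right) = 5 - 4 \left(3 \left(-2\right) + t\right) = 5 - 4 \left(-6 + t\right) = 5 - \left(-24 + 4 t\right) = 29 - 4 t$)
$j^{2}{\left(2,C{\left(m{\left(0 \right)},6 \right)} \right)} = \left(29 - 4 \left(-1 + \frac{1}{2} \cdot 0 + 0 \cdot 6\right)\right)^{2} = \left(29 - 4 \left(-1 + 0 + 0\right)\right)^{2} = \left(29 - -4\right)^{2} = \left(29 + 4\right)^{2} = 33^{2} = 1089$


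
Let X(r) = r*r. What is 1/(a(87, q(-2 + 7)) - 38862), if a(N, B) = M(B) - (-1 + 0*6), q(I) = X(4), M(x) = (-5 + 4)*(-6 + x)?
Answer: -1/38871 ≈ -2.5726e-5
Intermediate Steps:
M(x) = 6 - x (M(x) = -(-6 + x) = 6 - x)
X(r) = r**2
q(I) = 16 (q(I) = 4**2 = 16)
a(N, B) = 7 - B (a(N, B) = (6 - B) - (-1 + 0*6) = (6 - B) - (-1 + 0) = (6 - B) - 1*(-1) = (6 - B) + 1 = 7 - B)
1/(a(87, q(-2 + 7)) - 38862) = 1/((7 - 1*16) - 38862) = 1/((7 - 16) - 38862) = 1/(-9 - 38862) = 1/(-38871) = -1/38871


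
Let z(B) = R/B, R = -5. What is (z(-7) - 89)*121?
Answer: -74778/7 ≈ -10683.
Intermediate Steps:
z(B) = -5/B
(z(-7) - 89)*121 = (-5/(-7) - 89)*121 = (-5*(-⅐) - 89)*121 = (5/7 - 89)*121 = -618/7*121 = -74778/7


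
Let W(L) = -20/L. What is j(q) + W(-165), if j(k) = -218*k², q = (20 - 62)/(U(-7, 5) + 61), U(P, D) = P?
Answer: -117394/891 ≈ -131.76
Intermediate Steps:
q = -7/9 (q = (20 - 62)/(-7 + 61) = -42/54 = -42*1/54 = -7/9 ≈ -0.77778)
j(q) + W(-165) = -218*(-7/9)² - 20/(-165) = -218*49/81 - 20*(-1/165) = -10682/81 + 4/33 = -117394/891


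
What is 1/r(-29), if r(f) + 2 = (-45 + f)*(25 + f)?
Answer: 1/294 ≈ 0.0034014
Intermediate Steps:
r(f) = -2 + (-45 + f)*(25 + f)
1/r(-29) = 1/(-1127 + (-29)² - 20*(-29)) = 1/(-1127 + 841 + 580) = 1/294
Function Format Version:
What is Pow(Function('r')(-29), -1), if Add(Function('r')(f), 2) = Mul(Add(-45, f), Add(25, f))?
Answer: Rational(1, 294) ≈ 0.0034014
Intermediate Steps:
Function('r')(f) = Add(-2, Mul(Add(-45, f), Add(25, f)))
Pow(Function('r')(-29), -1) = Pow(Add(-1127, Pow(-29, 2), Mul(-20, -29)), -1) = Pow(Add(-1127, 841, 580), -1) = Pow(294, -1) = Rational(1, 294)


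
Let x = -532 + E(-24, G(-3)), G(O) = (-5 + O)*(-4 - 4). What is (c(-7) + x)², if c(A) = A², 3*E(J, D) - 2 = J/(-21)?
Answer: 102434641/441 ≈ 2.3228e+5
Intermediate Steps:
G(O) = 40 - 8*O (G(O) = (-5 + O)*(-8) = 40 - 8*O)
E(J, D) = ⅔ - J/63 (E(J, D) = ⅔ + (J/(-21))/3 = ⅔ + (-J/21)/3 = ⅔ - J/63)
x = -11150/21 (x = -532 + (⅔ - 1/63*(-24)) = -532 + (⅔ + 8/21) = -532 + 22/21 = -11150/21 ≈ -530.95)
(c(-7) + x)² = ((-7)² - 11150/21)² = (49 - 11150/21)² = (-10121/21)² = 102434641/441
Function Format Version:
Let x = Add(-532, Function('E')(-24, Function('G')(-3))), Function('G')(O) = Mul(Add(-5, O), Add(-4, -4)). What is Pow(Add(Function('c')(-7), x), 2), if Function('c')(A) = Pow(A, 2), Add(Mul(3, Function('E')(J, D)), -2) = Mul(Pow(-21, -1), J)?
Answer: Rational(102434641, 441) ≈ 2.3228e+5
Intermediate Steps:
Function('G')(O) = Add(40, Mul(-8, O)) (Function('G')(O) = Mul(Add(-5, O), -8) = Add(40, Mul(-8, O)))
Function('E')(J, D) = Add(Rational(2, 3), Mul(Rational(-1, 63), J)) (Function('E')(J, D) = Add(Rational(2, 3), Mul(Rational(1, 3), Mul(Pow(-21, -1), J))) = Add(Rational(2, 3), Mul(Rational(1, 3), Mul(Rational(-1, 21), J))) = Add(Rational(2, 3), Mul(Rational(-1, 63), J)))
x = Rational(-11150, 21) (x = Add(-532, Add(Rational(2, 3), Mul(Rational(-1, 63), -24))) = Add(-532, Add(Rational(2, 3), Rational(8, 21))) = Add(-532, Rational(22, 21)) = Rational(-11150, 21) ≈ -530.95)
Pow(Add(Function('c')(-7), x), 2) = Pow(Add(Pow(-7, 2), Rational(-11150, 21)), 2) = Pow(Add(49, Rational(-11150, 21)), 2) = Pow(Rational(-10121, 21), 2) = Rational(102434641, 441)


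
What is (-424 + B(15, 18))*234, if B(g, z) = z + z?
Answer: -90792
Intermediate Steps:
B(g, z) = 2*z
(-424 + B(15, 18))*234 = (-424 + 2*18)*234 = (-424 + 36)*234 = -388*234 = -90792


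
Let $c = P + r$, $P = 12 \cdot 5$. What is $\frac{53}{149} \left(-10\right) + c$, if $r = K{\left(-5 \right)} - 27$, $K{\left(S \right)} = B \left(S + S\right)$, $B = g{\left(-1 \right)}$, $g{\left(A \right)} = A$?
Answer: $\frac{5877}{149} \approx 39.443$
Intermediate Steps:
$B = -1$
$K{\left(S \right)} = - 2 S$ ($K{\left(S \right)} = - (S + S) = - 2 S$)
$r = -17$ ($r = \left(-2\right) \left(-5\right) - 27 = 10 - 27 = -17$)
$P = 60$
$c = 43$ ($c = 60 - 17 = 43$)
$\frac{53}{149} \left(-10\right) + c = \frac{53}{149} \left(-10\right) + 43 = - \frac{530}{149} + 43 = \frac{5877}{149}$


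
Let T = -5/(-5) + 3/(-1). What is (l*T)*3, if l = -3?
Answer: 18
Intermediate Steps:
T = -2 (T = -5*(-1/5) + 3*(-1) = 1 - 3 = -2)
(l*T)*3 = -3*(-2)*3 = 6*3 = 18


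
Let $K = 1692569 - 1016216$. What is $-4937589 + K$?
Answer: $-4261236$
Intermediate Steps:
$K = 676353$
$-4937589 + K = -4937589 + 676353 = -4261236$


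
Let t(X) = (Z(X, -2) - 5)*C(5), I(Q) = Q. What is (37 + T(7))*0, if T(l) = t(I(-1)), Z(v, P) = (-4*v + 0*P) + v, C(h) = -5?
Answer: 0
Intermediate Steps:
Z(v, P) = -3*v (Z(v, P) = (-4*v + 0) + v = -4*v + v = -3*v)
t(X) = 25 + 15*X (t(X) = (-3*X - 5)*(-5) = (-5 - 3*X)*(-5) = 25 + 15*X)
T(l) = 10 (T(l) = 25 + 15*(-1) = 25 - 15 = 10)
(37 + T(7))*0 = (37 + 10)*0 = 47*0 = 0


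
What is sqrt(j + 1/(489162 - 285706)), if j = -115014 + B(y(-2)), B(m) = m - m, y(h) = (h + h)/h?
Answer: I*sqrt(257403172213)/1496 ≈ 339.14*I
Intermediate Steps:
y(h) = 2 (y(h) = (2*h)/h = 2)
B(m) = 0
j = -115014 (j = -115014 + 0 = -115014)
sqrt(j + 1/(489162 - 285706)) = sqrt(-115014 + 1/(489162 - 285706)) = sqrt(-115014 + 1/203456) = sqrt(-23400288383/203456) = I*sqrt(257403172213)/1496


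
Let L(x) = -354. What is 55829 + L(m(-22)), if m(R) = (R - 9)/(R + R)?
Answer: 55475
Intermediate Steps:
m(R) = (-9 + R)/(2*R) (m(R) = (-9 + R)/((2*R)) = (-9 + R)*(1/(2*R)) = (-9 + R)/(2*R))
55829 + L(m(-22)) = 55829 - 354 = 55475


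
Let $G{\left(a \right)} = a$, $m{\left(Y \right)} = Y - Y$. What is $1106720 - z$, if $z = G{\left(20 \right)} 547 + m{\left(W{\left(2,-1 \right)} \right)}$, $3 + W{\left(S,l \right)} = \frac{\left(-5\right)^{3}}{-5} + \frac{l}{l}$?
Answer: $1095780$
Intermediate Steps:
$W{\left(S,l \right)} = 23$ ($W{\left(S,l \right)} = -3 + \left(\frac{\left(-5\right)^{3}}{-5} + \frac{l}{l}\right) = -3 + \left(\left(-125\right) \left(- \frac{1}{5}\right) + 1\right) = -3 + \left(25 + 1\right) = -3 + 26 = 23$)
$m{\left(Y \right)} = 0$
$z = 10940$ ($z = 20 \cdot 547 + 0 = 10940 + 0 = 10940$)
$1106720 - z = 1106720 - 10940 = 1095780$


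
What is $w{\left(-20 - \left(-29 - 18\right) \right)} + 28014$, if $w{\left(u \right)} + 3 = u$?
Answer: $28038$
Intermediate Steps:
$w{\left(u \right)} = -3 + u$
$w{\left(-20 - \left(-29 - 18\right) \right)} + 28014 = \left(-3 - -27\right) + 28014 = \left(-3 + \left(-20 + 47\right)\right) + 28014 = \left(-3 + 27\right) + 28014 = 24 + 28014 = 28038$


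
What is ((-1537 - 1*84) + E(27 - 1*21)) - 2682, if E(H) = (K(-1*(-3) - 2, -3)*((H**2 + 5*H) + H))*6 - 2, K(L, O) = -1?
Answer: -4737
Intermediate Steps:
E(H) = -2 - 36*H - 6*H**2 (E(H) = -((H**2 + 5*H) + H)*6 - 2 = -(H**2 + 6*H)*6 - 2 = (-H**2 - 6*H)*6 - 2 = (-36*H - 6*H**2) - 2 = -2 - 36*H - 6*H**2)
((-1537 - 1*84) + E(27 - 1*21)) - 2682 = ((-1537 - 1*84) + (-2 - 36*(27 - 1*21) - 6*(27 - 1*21)**2)) - 2682 = ((-1537 - 84) + (-2 - 36*(27 - 21) - 6*(27 - 21)**2)) - 2682 = (-1621 + (-2 - 36*6 - 6*6**2)) - 2682 = (-1621 + (-2 - 216 - 6*36)) - 2682 = (-1621 + (-2 - 216 - 216)) - 2682 = (-1621 - 434) - 2682 = -2055 - 2682 = -4737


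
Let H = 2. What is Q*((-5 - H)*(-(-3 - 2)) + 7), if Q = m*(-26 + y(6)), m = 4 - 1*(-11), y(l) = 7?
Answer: 7980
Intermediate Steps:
m = 15 (m = 4 + 11 = 15)
Q = -285 (Q = 15*(-26 + 7) = 15*(-19) = -285)
Q*((-5 - H)*(-(-3 - 2)) + 7) = -285*((-5 - 1*2)*(-(-3 - 2)) + 7) = -285*((-5 - 2)*(-1*(-5)) + 7) = -285*(-7*5 + 7) = -285*(-35 + 7) = -285*(-28) = 7980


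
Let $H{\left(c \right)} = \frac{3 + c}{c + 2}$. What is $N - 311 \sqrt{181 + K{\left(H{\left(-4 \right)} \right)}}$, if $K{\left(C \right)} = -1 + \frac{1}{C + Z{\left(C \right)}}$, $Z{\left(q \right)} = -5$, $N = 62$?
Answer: $62 - \frac{311 \sqrt{1618}}{3} \approx -4107.9$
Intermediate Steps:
$H{\left(c \right)} = \frac{3 + c}{2 + c}$
$K{\left(C \right)} = -1 + \frac{1}{-5 + C}$ ($K{\left(C \right)} = -1 + \frac{1}{C - 5} = -1 + \frac{1}{-5 + C}$)
$N - 311 \sqrt{181 + K{\left(H{\left(-4 \right)} \right)}} = 62 - 311 \sqrt{181 + \frac{6 - \frac{3 - 4}{2 - 4}}{-5 + \frac{3 - 4}{2 - 4}}} = 62 - 311 \sqrt{181 + \frac{6 - \frac{1}{-2} \left(-1\right)}{-5 + \frac{1}{-2} \left(-1\right)}} = 62 - 311 \sqrt{181 + \frac{6 - \left(- \frac{1}{2}\right) \left(-1\right)}{-5 - - \frac{1}{2}}} = 62 - 311 \sqrt{181 + \frac{6 - \frac{1}{2}}{-5 + \frac{1}{2}}} = 62 - 311 \sqrt{181 + \frac{6 - \frac{1}{2}}{- \frac{9}{2}}} = 62 - 311 \sqrt{181 - \frac{11}{9}} = 62 - 311 \sqrt{\frac{1618}{9}} = 62 - 311 \frac{\sqrt{1618}}{3} = 62 - \frac{311 \sqrt{1618}}{3}$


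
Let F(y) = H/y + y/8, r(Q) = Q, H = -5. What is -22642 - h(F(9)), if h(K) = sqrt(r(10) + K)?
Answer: -22642 - sqrt(1522)/12 ≈ -22645.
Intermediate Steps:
F(y) = -5/y + y/8
h(K) = sqrt(10 + K)
-22642 - h(F(9)) = -22642 - sqrt(10 + (-5/9 + (1/8)*9)) = -22642 - sqrt(10 + (-5*1/9 + 9/8)) = -22642 - sqrt(10 + (-5/9 + 9/8)) = -22642 - sqrt(10 + 41/72) = -22642 - sqrt(761/72) = -22642 - sqrt(1522)/12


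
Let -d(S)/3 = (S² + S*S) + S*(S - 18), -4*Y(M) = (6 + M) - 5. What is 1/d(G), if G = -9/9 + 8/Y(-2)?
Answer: -1/6975 ≈ -0.00014337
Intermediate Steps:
Y(M) = -¼ - M/4 (Y(M) = -((6 + M) - 5)/4 = -(1 + M)/4 = -¼ - M/4)
G = 31 (G = -9/9 + 8/(-¼ - ¼*(-2)) = -9*⅑ + 8/(-¼ + ½) = -1 + 8/(¼) = -1 + 8*4 = -1 + 32 = 31)
d(S) = -6*S² - 3*S*(-18 + S) (d(S) = -3*((S² + S*S) + S*(S - 18)) = -3*((S² + S²) + S*(-18 + S)) = -3*(2*S² + S*(-18 + S)) = -6*S² - 3*S*(-18 + S))
1/d(G) = 1/(9*31*(6 - 1*31)) = 1/(9*31*(6 - 31)) = 1/(9*31*(-25)) = 1/(-6975) = -1/6975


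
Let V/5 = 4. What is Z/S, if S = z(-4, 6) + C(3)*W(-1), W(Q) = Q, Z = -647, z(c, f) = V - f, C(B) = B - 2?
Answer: -647/13 ≈ -49.769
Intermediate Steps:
V = 20 (V = 5*4 = 20)
C(B) = -2 + B
z(c, f) = 20 - f
S = 13 (S = (20 - 1*6) + (-2 + 3)*(-1) = (20 - 6) + 1*(-1) = 14 - 1 = 13)
Z/S = -647/13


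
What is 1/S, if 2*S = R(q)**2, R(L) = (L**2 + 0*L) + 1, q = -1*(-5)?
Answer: 1/338 ≈ 0.0029586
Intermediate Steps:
q = 5
R(L) = 1 + L**2 (R(L) = (L**2 + 0) + 1 = L**2 + 1 = 1 + L**2)
S = 338 (S = (1 + 5**2)**2/2 = (1 + 25)**2/2 = (1/2)*26**2 = (1/2)*676 = 338)
1/S = 1/338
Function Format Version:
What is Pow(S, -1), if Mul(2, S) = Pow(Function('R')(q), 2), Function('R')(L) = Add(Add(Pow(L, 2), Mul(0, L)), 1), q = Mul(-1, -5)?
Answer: Rational(1, 338) ≈ 0.0029586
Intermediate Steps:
q = 5
Function('R')(L) = Add(1, Pow(L, 2)) (Function('R')(L) = Add(Add(Pow(L, 2), 0), 1) = Add(Pow(L, 2), 1) = Add(1, Pow(L, 2)))
S = 338 (S = Mul(Rational(1, 2), Pow(Add(1, Pow(5, 2)), 2)) = Mul(Rational(1, 2), Pow(Add(1, 25), 2)) = Mul(Rational(1, 2), Pow(26, 2)) = Mul(Rational(1, 2), 676) = 338)
Pow(S, -1) = Pow(338, -1) = Rational(1, 338)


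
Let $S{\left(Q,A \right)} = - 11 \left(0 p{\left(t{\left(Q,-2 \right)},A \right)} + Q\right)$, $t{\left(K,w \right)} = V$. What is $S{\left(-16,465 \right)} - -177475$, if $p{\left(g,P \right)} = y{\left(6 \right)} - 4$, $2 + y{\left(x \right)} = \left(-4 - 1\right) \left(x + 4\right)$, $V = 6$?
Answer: $177651$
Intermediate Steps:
$t{\left(K,w \right)} = 6$
$y{\left(x \right)} = -22 - 5 x$ ($y{\left(x \right)} = -2 + \left(-4 - 1\right) \left(x + 4\right) = -2 - 5 \left(4 + x\right) = -2 - \left(20 + 5 x\right) = -22 - 5 x$)
$p{\left(g,P \right)} = -56$ ($p{\left(g,P \right)} = \left(-22 - 30\right) - 4 = -52 - 4 = -56$)
$S{\left(Q,A \right)} = - 11 Q$ ($S{\left(Q,A \right)} = - 11 \left(0 \left(-56\right) + Q\right) = - 11 \left(0 + Q\right) = - 11 Q$)
$S{\left(-16,465 \right)} - -177475 = \left(-11\right) \left(-16\right) - -177475 = 176 + 177475 = 177651$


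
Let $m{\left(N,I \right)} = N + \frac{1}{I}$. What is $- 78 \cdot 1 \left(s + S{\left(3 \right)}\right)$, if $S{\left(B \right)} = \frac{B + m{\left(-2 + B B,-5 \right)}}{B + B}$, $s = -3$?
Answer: $\frac{533}{5} \approx 106.6$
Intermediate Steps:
$S{\left(B \right)} = \frac{- \frac{11}{5} + B + B^{2}}{2 B}$ ($S{\left(B \right)} = \frac{B + \left(\left(-2 + B B\right) + \frac{1}{-5}\right)}{B + B} = \frac{B + \left(\left(-2 + B^{2}\right) - \frac{1}{5}\right)}{2 B} = \left(B + \left(- \frac{11}{5} + B^{2}\right)\right) \frac{1}{2 B} = \left(- \frac{11}{5} + B + B^{2}\right) \frac{1}{2 B} = \frac{- \frac{11}{5} + B + B^{2}}{2 B}$)
$- 78 \cdot 1 \left(s + S{\left(3 \right)}\right) = - 78 \cdot 1 \left(-3 + \left(\frac{1}{2} + \frac{1}{2} \cdot 3 - \frac{11}{10 \cdot 3}\right)\right) = - 78 \cdot 1 \left(-3 + \left(\frac{1}{2} + \frac{3}{2} - \frac{11}{30}\right)\right) = - 78 \cdot 1 \left(-3 + \frac{49}{30}\right) = - 78 \cdot 1 \left(- \frac{41}{30}\right) = \left(-78\right) \left(- \frac{41}{30}\right) = \frac{533}{5}$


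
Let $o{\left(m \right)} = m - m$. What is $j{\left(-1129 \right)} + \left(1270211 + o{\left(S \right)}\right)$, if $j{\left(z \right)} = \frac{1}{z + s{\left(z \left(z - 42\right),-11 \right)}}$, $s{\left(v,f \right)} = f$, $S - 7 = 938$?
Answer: $\frac{1448040539}{1140} \approx 1.2702 \cdot 10^{6}$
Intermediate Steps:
$S = 945$ ($S = 7 + 938 = 945$)
$o{\left(m \right)} = 0$
$j{\left(z \right)} = \frac{1}{-11 + z}$ ($j{\left(z \right)} = \frac{1}{z - 11} = \frac{1}{-11 + z}$)
$j{\left(-1129 \right)} + \left(1270211 + o{\left(S \right)}\right) = \frac{1}{-11 - 1129} + \left(1270211 + 0\right) = \frac{1}{-1140} + 1270211 = - \frac{1}{1140} + 1270211 = \frac{1448040539}{1140}$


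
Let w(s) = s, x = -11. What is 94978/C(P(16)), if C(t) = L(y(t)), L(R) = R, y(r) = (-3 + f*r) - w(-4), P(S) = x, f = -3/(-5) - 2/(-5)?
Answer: -47489/5 ≈ -9497.8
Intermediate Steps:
f = 1 (f = -3*(-⅕) - 2*(-⅕) = ⅗ + ⅖ = 1)
P(S) = -11
y(r) = 1 + r (y(r) = (-3 + 1*r) - 1*(-4) = (-3 + r) + 4 = 1 + r)
C(t) = 1 + t
94978/C(P(16)) = 94978/(1 - 11) = 94978/(-10) = 94978*(-⅒) = -47489/5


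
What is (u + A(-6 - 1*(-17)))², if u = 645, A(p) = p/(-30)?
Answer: 373996921/900 ≈ 4.1555e+5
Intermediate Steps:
A(p) = -p/30 (A(p) = p*(-1/30) = -p/30)
(u + A(-6 - 1*(-17)))² = (645 - (-6 - 1*(-17))/30)² = (645 - (-6 + 17)/30)² = (645 - 1/30*11)² = (645 - 11/30)² = (19339/30)² = 373996921/900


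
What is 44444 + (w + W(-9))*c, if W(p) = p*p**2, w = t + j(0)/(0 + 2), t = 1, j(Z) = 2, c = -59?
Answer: 87337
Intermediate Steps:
w = 2 (w = 1 + 2/(0 + 2) = 1 + 2/2 = 1 + (1/2)*2 = 1 + 1 = 2)
W(p) = p**3
44444 + (w + W(-9))*c = 44444 + (2 + (-9)**3)*(-59) = 44444 + (2 - 729)*(-59) = 44444 - 727*(-59) = 44444 + 42893 = 87337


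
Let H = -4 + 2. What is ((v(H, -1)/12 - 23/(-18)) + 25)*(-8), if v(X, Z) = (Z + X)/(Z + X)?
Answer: -1898/9 ≈ -210.89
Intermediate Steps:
H = -2
v(X, Z) = 1 (v(X, Z) = (X + Z)/(X + Z) = 1)
((v(H, -1)/12 - 23/(-18)) + 25)*(-8) = ((1/12 - 23/(-18)) + 25)*(-8) = ((1*(1/12) - 23*(-1/18)) + 25)*(-8) = ((1/12 + 23/18) + 25)*(-8) = (49/36 + 25)*(-8) = (949/36)*(-8) = -1898/9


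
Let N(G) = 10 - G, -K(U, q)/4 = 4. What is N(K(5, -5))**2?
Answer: 676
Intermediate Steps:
K(U, q) = -16 (K(U, q) = -4*4 = -16)
N(K(5, -5))**2 = (10 - 1*(-16))**2 = (10 + 16)**2 = 26**2 = 676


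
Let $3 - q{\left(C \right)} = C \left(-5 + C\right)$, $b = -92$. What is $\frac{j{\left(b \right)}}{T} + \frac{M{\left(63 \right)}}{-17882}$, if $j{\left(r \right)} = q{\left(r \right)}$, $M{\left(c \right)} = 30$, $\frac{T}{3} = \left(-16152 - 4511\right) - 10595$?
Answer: $\frac{78356051}{838433334} \approx 0.093455$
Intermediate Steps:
$T = -93774$ ($T = 3 \left(\left(-16152 - 4511\right) - 10595\right) = 3 \left(-20663 - 10595\right) = 3 \left(-31258\right) = -93774$)
$q{\left(C \right)} = 3 - C \left(-5 + C\right)$
$j{\left(r \right)} = 3 - r^{2} + 5 r$
$\frac{j{\left(b \right)}}{T} + \frac{M{\left(63 \right)}}{-17882} = \frac{3 - \left(-92\right)^{2} + 5 \left(-92\right)}{-93774} + \frac{30}{-17882} = \left(3 - 8464 - 460\right) \left(- \frac{1}{93774}\right) + 30 \left(- \frac{1}{17882}\right) = \left(3 - 8464 - 460\right) \left(- \frac{1}{93774}\right) - \frac{15}{8941} = \left(-8921\right) \left(- \frac{1}{93774}\right) - \frac{15}{8941} = \frac{8921}{93774} - \frac{15}{8941} = \frac{78356051}{838433334}$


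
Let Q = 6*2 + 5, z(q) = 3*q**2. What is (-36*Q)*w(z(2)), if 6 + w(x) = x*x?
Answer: -84456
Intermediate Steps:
w(x) = -6 + x**2 (w(x) = -6 + x*x = -6 + x**2)
Q = 17 (Q = 12 + 5 = 17)
(-36*Q)*w(z(2)) = (-36*17)*(-6 + (3*2**2)**2) = -612*(-6 + (3*4)**2) = -612*(-6 + 12**2) = -612*(-6 + 144) = -612*138 = -84456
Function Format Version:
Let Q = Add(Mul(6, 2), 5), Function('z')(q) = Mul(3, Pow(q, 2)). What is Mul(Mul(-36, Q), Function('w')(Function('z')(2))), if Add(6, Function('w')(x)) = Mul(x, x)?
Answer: -84456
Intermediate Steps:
Function('w')(x) = Add(-6, Pow(x, 2)) (Function('w')(x) = Add(-6, Mul(x, x)) = Add(-6, Pow(x, 2)))
Q = 17 (Q = Add(12, 5) = 17)
Mul(Mul(-36, Q), Function('w')(Function('z')(2))) = Mul(Mul(-36, 17), Add(-6, Pow(Mul(3, Pow(2, 2)), 2))) = Mul(-612, Add(-6, Pow(Mul(3, 4), 2))) = Mul(-612, Add(-6, Pow(12, 2))) = Mul(-612, Add(-6, 144)) = Mul(-612, 138) = -84456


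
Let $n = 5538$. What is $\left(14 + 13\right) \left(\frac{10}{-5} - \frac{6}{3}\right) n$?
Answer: $-598104$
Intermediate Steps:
$\left(14 + 13\right) \left(\frac{10}{-5} - \frac{6}{3}\right) n = \left(14 + 13\right) \left(\frac{10}{-5} - \frac{6}{3}\right) 5538 = 27 \left(10 \left(- \frac{1}{5}\right) - 2\right) 5538 = 27 \left(-2 - 2\right) 5538 = 27 \left(-4\right) 5538 = \left(-108\right) 5538 = -598104$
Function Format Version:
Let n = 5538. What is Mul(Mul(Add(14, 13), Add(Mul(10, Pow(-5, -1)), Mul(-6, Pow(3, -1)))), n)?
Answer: -598104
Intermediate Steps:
Mul(Mul(Add(14, 13), Add(Mul(10, Pow(-5, -1)), Mul(-6, Pow(3, -1)))), n) = Mul(Mul(Add(14, 13), Add(Mul(10, Pow(-5, -1)), Mul(-6, Pow(3, -1)))), 5538) = Mul(Mul(27, Add(Mul(10, Rational(-1, 5)), Mul(-6, Rational(1, 3)))), 5538) = Mul(Mul(27, Add(-2, -2)), 5538) = Mul(Mul(27, -4), 5538) = Mul(-108, 5538) = -598104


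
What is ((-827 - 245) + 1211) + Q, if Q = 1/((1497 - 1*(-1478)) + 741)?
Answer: 516525/3716 ≈ 139.00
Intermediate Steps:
Q = 1/3716 (Q = 1/((1497 + 1478) + 741) = 1/(2975 + 741) = 1/3716 ≈ 0.00026911)
((-827 - 245) + 1211) + Q = ((-827 - 245) + 1211) + 1/3716 = (-1072 + 1211) + 1/3716 = 139 + 1/3716 = 516525/3716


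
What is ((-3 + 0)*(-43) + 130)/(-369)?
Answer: -259/369 ≈ -0.70190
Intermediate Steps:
((-3 + 0)*(-43) + 130)/(-369) = (-3*(-43) + 130)*(-1/369) = (129 + 130)*(-1/369) = 259*(-1/369) = -259/369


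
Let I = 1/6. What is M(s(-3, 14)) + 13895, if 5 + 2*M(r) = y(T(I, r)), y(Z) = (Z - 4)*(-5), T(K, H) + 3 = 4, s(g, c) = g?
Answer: 13900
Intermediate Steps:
I = ⅙ ≈ 0.16667
T(K, H) = 1 (T(K, H) = -3 + 4 = 1)
y(Z) = 20 - 5*Z (y(Z) = (-4 + Z)*(-5) = 20 - 5*Z)
M(r) = 5 (M(r) = -5/2 + (20 - 5*1)/2 = -5/2 + (20 - 5)/2 = -5/2 + (½)*15 = -5/2 + 15/2 = 5)
M(s(-3, 14)) + 13895 = 5 + 13895 = 13900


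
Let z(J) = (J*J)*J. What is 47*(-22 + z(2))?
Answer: -658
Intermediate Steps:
z(J) = J³ (z(J) = J²*J = J³)
47*(-22 + z(2)) = 47*(-22 + 2³) = 47*(-22 + 8) = 47*(-14) = -658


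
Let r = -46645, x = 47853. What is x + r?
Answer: 1208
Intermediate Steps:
x + r = 47853 - 46645 = 1208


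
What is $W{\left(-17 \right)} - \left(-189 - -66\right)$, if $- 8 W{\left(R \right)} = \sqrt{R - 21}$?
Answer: $123 - \frac{i \sqrt{38}}{8} \approx 123.0 - 0.77055 i$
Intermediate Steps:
$W{\left(R \right)} = - \frac{\sqrt{-21 + R}}{8}$ ($W{\left(R \right)} = - \frac{\sqrt{R - 21}}{8} = - \frac{\sqrt{-21 + R}}{8}$)
$W{\left(-17 \right)} - \left(-189 - -66\right) = - \frac{\sqrt{-21 - 17}}{8} - \left(-189 - -66\right) = - \frac{\sqrt{-38}}{8} - \left(-189 + 66\right) = - \frac{i \sqrt{38}}{8} - -123 = - \frac{i \sqrt{38}}{8} + 123 = 123 - \frac{i \sqrt{38}}{8}$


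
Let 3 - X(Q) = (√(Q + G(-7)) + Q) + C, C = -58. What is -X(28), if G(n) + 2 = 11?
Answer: -33 + √37 ≈ -26.917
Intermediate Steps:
G(n) = 9 (G(n) = -2 + 11 = 9)
X(Q) = 61 - Q - √(9 + Q) (X(Q) = 3 - ((√(Q + 9) + Q) - 58) = 3 - ((√(9 + Q) + Q) - 58) = 3 - ((Q + √(9 + Q)) - 58) = 3 - (-58 + Q + √(9 + Q)) = 3 + (58 - Q - √(9 + Q)) = 61 - Q - √(9 + Q))
-X(28) = -(61 - 1*28 - √(9 + 28)) = -(61 - 28 - √37) = -(33 - √37) = -33 + √37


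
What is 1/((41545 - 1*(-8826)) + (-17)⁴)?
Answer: 1/133892 ≈ 7.4687e-6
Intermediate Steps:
1/((41545 - 1*(-8826)) + (-17)⁴) = 1/((41545 + 8826) + 83521) = 1/(50371 + 83521) = 1/133892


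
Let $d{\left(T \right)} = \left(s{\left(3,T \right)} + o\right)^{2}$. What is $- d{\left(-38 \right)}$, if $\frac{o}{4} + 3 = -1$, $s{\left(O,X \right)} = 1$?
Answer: $-225$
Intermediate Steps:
$o = -16$ ($o = -12 + 4 \left(-1\right) = -12 - 4 = -16$)
$d{\left(T \right)} = 225$ ($d{\left(T \right)} = \left(1 - 16\right)^{2} = \left(-15\right)^{2} = 225$)
$- d{\left(-38 \right)} = \left(-1\right) 225 = -225$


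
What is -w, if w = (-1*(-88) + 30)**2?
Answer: -13924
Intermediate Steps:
w = 13924 (w = (88 + 30)**2 = 118**2 = 13924)
-w = -1*13924 = -13924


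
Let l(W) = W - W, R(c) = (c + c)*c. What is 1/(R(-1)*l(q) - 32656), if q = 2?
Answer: -1/32656 ≈ -3.0622e-5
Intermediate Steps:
R(c) = 2*c**2 (R(c) = (2*c)*c = 2*c**2)
l(W) = 0
1/(R(-1)*l(q) - 32656) = 1/((2*(-1)**2)*0 - 32656) = 1/((2*1)*0 - 32656) = 1/(2*0 - 32656) = 1/(0 - 32656) = 1/(-32656) = -1/32656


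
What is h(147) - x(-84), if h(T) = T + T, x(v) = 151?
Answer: 143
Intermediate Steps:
h(T) = 2*T
h(147) - x(-84) = 2*147 - 1*151 = 294 - 151 = 143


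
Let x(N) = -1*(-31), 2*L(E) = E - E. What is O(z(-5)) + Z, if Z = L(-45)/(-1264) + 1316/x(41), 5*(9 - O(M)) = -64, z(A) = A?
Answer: 9959/155 ≈ 64.252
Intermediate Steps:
L(E) = 0 (L(E) = (E - E)/2 = (½)*0 = 0)
x(N) = 31
O(M) = 109/5 (O(M) = 9 - ⅕*(-64) = 9 + 64/5 = 109/5)
Z = 1316/31 (Z = 0/(-1264) + 1316/31 = 0*(-1/1264) + 1316*(1/31) = 0 + 1316/31 = 1316/31 ≈ 42.452)
O(z(-5)) + Z = 109/5 + 1316/31 = 9959/155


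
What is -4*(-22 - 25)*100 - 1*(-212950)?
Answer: 231750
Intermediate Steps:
-4*(-22 - 25)*100 - 1*(-212950) = -4*(-47)*100 + 212950 = 188*100 + 212950 = 18800 + 212950 = 231750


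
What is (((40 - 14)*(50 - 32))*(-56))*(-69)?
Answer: 1808352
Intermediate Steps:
(((40 - 14)*(50 - 32))*(-56))*(-69) = ((26*18)*(-56))*(-69) = (468*(-56))*(-69) = -26208*(-69) = 1808352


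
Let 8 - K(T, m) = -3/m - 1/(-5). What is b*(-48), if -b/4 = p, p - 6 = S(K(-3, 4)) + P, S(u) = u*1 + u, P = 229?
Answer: 242016/5 ≈ 48403.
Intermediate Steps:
K(T, m) = 39/5 + 3/m (K(T, m) = 8 - (-3/m - 1/(-5)) = 8 - (-3/m - 1*(-⅕)) = 8 - (-3/m + ⅕) = 8 - (⅕ - 3/m) = 8 + (-⅕ + 3/m) = 39/5 + 3/m)
S(u) = 2*u (S(u) = u + u = 2*u)
p = 2521/10 (p = 6 + (2*(39/5 + 3/4) + 229) = 6 + (2*(39/5 + 3*(¼)) + 229) = 6 + (2*(39/5 + ¾) + 229) = 6 + (2*(171/20) + 229) = 6 + (171/10 + 229) = 6 + 2461/10 = 2521/10 ≈ 252.10)
b = -5042/5 (b = -4*2521/10 = -5042/5 ≈ -1008.4)
b*(-48) = -5042/5*(-48) = 242016/5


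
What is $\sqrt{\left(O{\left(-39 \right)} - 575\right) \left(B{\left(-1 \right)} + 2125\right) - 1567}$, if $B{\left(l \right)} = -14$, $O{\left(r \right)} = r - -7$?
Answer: $8 i \sqrt{20046} \approx 1132.7 i$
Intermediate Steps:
$O{\left(r \right)} = 7 + r$ ($O{\left(r \right)} = r + 7 = 7 + r$)
$\sqrt{\left(O{\left(-39 \right)} - 575\right) \left(B{\left(-1 \right)} + 2125\right) - 1567} = \sqrt{\left(\left(7 - 39\right) - 575\right) \left(-14 + 2125\right) - 1567} = \sqrt{\left(-32 - 575\right) 2111 - 1567} = \sqrt{\left(-607\right) 2111 - 1567} = \sqrt{-1281377 - 1567} = \sqrt{-1282944} = 8 i \sqrt{20046}$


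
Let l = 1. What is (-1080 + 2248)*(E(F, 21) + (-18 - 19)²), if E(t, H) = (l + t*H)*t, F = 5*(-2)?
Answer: 4040112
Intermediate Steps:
F = -10
E(t, H) = t*(1 + H*t) (E(t, H) = (1 + t*H)*t = (1 + H*t)*t = t*(1 + H*t))
(-1080 + 2248)*(E(F, 21) + (-18 - 19)²) = (-1080 + 2248)*(-10*(1 + 21*(-10)) + (-18 - 19)²) = 1168*(-10*(1 - 210) + (-37)²) = 1168*(-10*(-209) + 1369) = 1168*(2090 + 1369) = 1168*3459 = 4040112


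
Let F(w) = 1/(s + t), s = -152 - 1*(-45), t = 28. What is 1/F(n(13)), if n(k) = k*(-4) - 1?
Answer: -79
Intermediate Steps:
n(k) = -1 - 4*k (n(k) = -4*k - 1 = -1 - 4*k)
s = -107 (s = -152 + 45 = -107)
F(w) = -1/79 (F(w) = 1/(-107 + 28) = 1/(-79) = -1/79)
1/F(n(13)) = 1/(-1/79) = -79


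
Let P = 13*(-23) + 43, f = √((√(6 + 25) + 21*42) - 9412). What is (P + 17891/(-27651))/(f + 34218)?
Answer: -7096547/(27651*(34218 + I*√(8530 - √31))) ≈ -0.0075003 + 2.0237e-5*I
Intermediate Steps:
f = √(-8530 + √31) (f = √((√31 + 882) - 9412) = √((882 + √31) - 9412) = √(-8530 + √31) ≈ 92.328*I)
P = -256 (P = -299 + 43 = -256)
(P + 17891/(-27651))/(f + 34218) = (-256 + 17891/(-27651))/(√(-8530 + √31) + 34218) = (-256 + 17891*(-1/27651))/(34218 + √(-8530 + √31)) = (-256 - 17891/27651)/(34218 + √(-8530 + √31)) = -7096547/(27651*(34218 + √(-8530 + √31)))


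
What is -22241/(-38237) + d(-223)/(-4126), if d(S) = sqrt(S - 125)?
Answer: 22241/38237 - I*sqrt(87)/2063 ≈ 0.58166 - 0.0045213*I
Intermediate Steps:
d(S) = sqrt(-125 + S)
-22241/(-38237) + d(-223)/(-4126) = -22241/(-38237) + sqrt(-125 - 223)/(-4126) = -22241*(-1/38237) + sqrt(-348)*(-1/4126) = 22241/38237 + (2*I*sqrt(87))*(-1/4126) = 22241/38237 - I*sqrt(87)/2063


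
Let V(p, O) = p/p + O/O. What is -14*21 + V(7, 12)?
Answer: -292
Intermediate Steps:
V(p, O) = 2 (V(p, O) = 1 + 1 = 2)
-14*21 + V(7, 12) = -14*21 + 2 = -294 + 2 = -292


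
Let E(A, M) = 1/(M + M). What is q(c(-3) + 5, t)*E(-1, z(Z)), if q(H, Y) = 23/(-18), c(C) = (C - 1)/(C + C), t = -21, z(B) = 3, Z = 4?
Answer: -23/108 ≈ -0.21296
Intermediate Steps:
E(A, M) = 1/(2*M)
c(C) = (-1 + C)/(2*C) (c(C) = (-1 + C)/((2*C)) = (-1 + C)*(1/(2*C)) = (-1 + C)/(2*C))
q(H, Y) = -23/18 (q(H, Y) = 23*(-1/18) = -23/18)
q(c(-3) + 5, t)*E(-1, z(Z)) = -23/(36*3) = -23/18*1/6 = -23/108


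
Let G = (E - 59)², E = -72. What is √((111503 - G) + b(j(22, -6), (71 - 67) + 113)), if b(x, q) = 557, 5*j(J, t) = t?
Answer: √94899 ≈ 308.06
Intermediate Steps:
j(J, t) = t/5
G = 17161 (G = (-72 - 59)² = (-131)² = 17161)
√((111503 - G) + b(j(22, -6), (71 - 67) + 113)) = √((111503 - 1*17161) + 557) = √((111503 - 17161) + 557) = √(94342 + 557) = √94899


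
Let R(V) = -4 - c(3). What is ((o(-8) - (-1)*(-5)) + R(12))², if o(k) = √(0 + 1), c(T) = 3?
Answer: 121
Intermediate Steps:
o(k) = 1 (o(k) = √1 = 1)
R(V) = -7 (R(V) = -4 - 1*3 = -4 - 3 = -7)
((o(-8) - (-1)*(-5)) + R(12))² = ((1 - (-1)*(-5)) - 7)² = ((1 - 1*5) - 7)² = ((1 - 5) - 7)² = (-4 - 7)² = (-11)² = 121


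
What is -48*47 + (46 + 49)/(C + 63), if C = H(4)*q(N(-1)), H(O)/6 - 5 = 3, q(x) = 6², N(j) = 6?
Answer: -4040401/1791 ≈ -2255.9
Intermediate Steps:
q(x) = 36
H(O) = 48 (H(O) = 30 + 6*3 = 30 + 18 = 48)
C = 1728 (C = 48*36 = 1728)
-48*47 + (46 + 49)/(C + 63) = -48*47 + (46 + 49)/(1728 + 63) = -2256 + 95/1791 = -4040401/1791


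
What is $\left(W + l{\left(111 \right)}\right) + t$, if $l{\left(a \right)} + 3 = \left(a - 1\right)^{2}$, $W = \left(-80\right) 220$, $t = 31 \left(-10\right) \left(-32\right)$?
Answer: $4417$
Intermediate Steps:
$t = 9920$ ($t = \left(-310\right) \left(-32\right) = 9920$)
$W = -17600$
$l{\left(a \right)} = -3 + \left(-1 + a\right)^{2}$ ($l{\left(a \right)} = -3 + \left(a - 1\right)^{2} = -3 + \left(-1 + a\right)^{2}$)
$\left(W + l{\left(111 \right)}\right) + t = \left(-17600 - \left(3 - \left(-1 + 111\right)^{2}\right)\right) + 9920 = \left(-17600 - \left(3 - 110^{2}\right)\right) + 9920 = \left(-17600 + \left(-3 + 12100\right)\right) + 9920 = \left(-17600 + 12097\right) + 9920 = -5503 + 9920 = 4417$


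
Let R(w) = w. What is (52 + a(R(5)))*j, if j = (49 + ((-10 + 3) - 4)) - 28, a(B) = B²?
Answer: 770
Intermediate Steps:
j = 10 (j = (49 + (-7 - 4)) - 28 = (49 - 11) - 28 = 38 - 28 = 10)
(52 + a(R(5)))*j = (52 + 5²)*10 = (52 + 25)*10 = 77*10 = 770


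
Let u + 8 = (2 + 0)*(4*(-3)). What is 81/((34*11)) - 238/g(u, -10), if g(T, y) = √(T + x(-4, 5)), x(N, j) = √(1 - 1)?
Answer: 81/374 + 119*I*√2/4 ≈ 0.21658 + 42.073*I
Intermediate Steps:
x(N, j) = 0 (x(N, j) = √0 = 0)
u = -32 (u = -8 + (2 + 0)*(4*(-3)) = -8 + 2*(-12) = -8 - 24 = -32)
g(T, y) = √T (g(T, y) = √(T + 0) = √T)
81/((34*11)) - 238/g(u, -10) = 81/((34*11)) - 238*(-I*√2/8) = 81/374 - 238*(-I*√2/8) = 81*(1/374) - (-119)*I*√2/4 = 81/374 + 119*I*√2/4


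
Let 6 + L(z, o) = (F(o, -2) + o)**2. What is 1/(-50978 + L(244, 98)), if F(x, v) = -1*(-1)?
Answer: -1/41183 ≈ -2.4282e-5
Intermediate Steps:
F(x, v) = 1
L(z, o) = -6 + (1 + o)**2
1/(-50978 + L(244, 98)) = 1/(-50978 + (-6 + (1 + 98)**2)) = 1/(-50978 + (-6 + 99**2)) = 1/(-50978 + (-6 + 9801)) = 1/(-50978 + 9795) = 1/(-41183) = -1/41183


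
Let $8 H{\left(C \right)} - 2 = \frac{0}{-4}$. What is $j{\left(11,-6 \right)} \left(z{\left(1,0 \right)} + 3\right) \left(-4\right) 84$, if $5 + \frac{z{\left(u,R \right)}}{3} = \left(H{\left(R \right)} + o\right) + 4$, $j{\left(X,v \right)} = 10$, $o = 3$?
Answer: $-32760$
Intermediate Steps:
$H{\left(C \right)} = \frac{1}{4}$ ($H{\left(C \right)} = \frac{1}{4} + \frac{0 \frac{1}{-4}}{8} = \frac{1}{4} + \frac{0 \left(- \frac{1}{4}\right)}{8} = \frac{1}{4} + \frac{1}{8} \cdot 0 = \frac{1}{4} + 0 = \frac{1}{4}$)
$z{\left(u,R \right)} = \frac{27}{4}$ ($z{\left(u,R \right)} = -15 + 3 \left(\left(\frac{1}{4} + 3\right) + 4\right) = -15 + 3 \left(\frac{13}{4} + 4\right) = -15 + 3 \cdot \frac{29}{4} = -15 + \frac{87}{4} = \frac{27}{4}$)
$j{\left(11,-6 \right)} \left(z{\left(1,0 \right)} + 3\right) \left(-4\right) 84 = 10 \left(\frac{27}{4} + 3\right) \left(-4\right) 84 = 10 \cdot \frac{39}{4} \left(-4\right) 84 = 10 \left(-39\right) 84 = \left(-390\right) 84 = -32760$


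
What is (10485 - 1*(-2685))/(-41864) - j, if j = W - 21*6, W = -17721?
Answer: 373566819/20932 ≈ 17847.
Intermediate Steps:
j = -17847 (j = -17721 - 21*6 = -17721 - 1*126 = -17721 - 126 = -17847)
(10485 - 1*(-2685))/(-41864) - j = (10485 - 1*(-2685))/(-41864) - 1*(-17847) = (10485 + 2685)*(-1/41864) + 17847 = 13170*(-1/41864) + 17847 = -6585/20932 + 17847 = 373566819/20932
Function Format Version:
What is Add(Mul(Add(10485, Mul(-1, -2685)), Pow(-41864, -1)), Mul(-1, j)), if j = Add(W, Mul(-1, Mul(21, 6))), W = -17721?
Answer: Rational(373566819, 20932) ≈ 17847.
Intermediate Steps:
j = -17847 (j = Add(-17721, Mul(-1, Mul(21, 6))) = Add(-17721, Mul(-1, 126)) = Add(-17721, -126) = -17847)
Add(Mul(Add(10485, Mul(-1, -2685)), Pow(-41864, -1)), Mul(-1, j)) = Add(Mul(Add(10485, Mul(-1, -2685)), Pow(-41864, -1)), Mul(-1, -17847)) = Add(Mul(Add(10485, 2685), Rational(-1, 41864)), 17847) = Add(Mul(13170, Rational(-1, 41864)), 17847) = Add(Rational(-6585, 20932), 17847) = Rational(373566819, 20932)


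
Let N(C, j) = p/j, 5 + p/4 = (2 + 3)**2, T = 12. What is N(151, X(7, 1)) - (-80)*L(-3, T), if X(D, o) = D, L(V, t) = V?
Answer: -1600/7 ≈ -228.57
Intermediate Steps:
p = 80 (p = -20 + 4*(2 + 3)**2 = -20 + 4*5**2 = -20 + 4*25 = -20 + 100 = 80)
N(C, j) = 80/j
N(151, X(7, 1)) - (-80)*L(-3, T) = 80/7 - (-80)*(-3) = 80*(1/7) - 1*240 = 80/7 - 240 = -1600/7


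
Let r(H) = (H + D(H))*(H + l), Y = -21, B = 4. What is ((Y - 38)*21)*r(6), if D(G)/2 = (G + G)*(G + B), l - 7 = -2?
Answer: -3352734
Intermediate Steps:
l = 5 (l = 7 - 2 = 5)
D(G) = 4*G*(4 + G) (D(G) = 2*((G + G)*(G + 4)) = 2*((2*G)*(4 + G)) = 2*(2*G*(4 + G)) = 4*G*(4 + G))
r(H) = (5 + H)*(H + 4*H*(4 + H)) (r(H) = (H + 4*H*(4 + H))*(H + 5) = (H + 4*H*(4 + H))*(5 + H) = (5 + H)*(H + 4*H*(4 + H)))
((Y - 38)*21)*r(6) = ((-21 - 38)*21)*(6*(85 + 4*6² + 37*6)) = (-59*21)*(6*(85 + 4*36 + 222)) = -7434*(85 + 144 + 222) = -7434*451 = -1239*2706 = -3352734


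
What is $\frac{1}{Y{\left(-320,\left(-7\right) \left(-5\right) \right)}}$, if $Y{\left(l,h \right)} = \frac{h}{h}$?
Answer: $1$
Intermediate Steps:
$Y{\left(l,h \right)} = 1$
$\frac{1}{Y{\left(-320,\left(-7\right) \left(-5\right) \right)}} = 1^{-1} = 1$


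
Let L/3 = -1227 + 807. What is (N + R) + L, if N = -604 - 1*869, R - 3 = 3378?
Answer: 648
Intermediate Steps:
R = 3381 (R = 3 + 3378 = 3381)
N = -1473 (N = -604 - 869 = -1473)
L = -1260 (L = 3*(-1227 + 807) = 3*(-420) = -1260)
(N + R) + L = (-1473 + 3381) - 1260 = 1908 - 1260 = 648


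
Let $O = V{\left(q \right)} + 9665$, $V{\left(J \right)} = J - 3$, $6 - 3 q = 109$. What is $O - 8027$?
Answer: $\frac{4802}{3} \approx 1600.7$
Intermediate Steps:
$q = - \frac{103}{3}$ ($q = 2 - \frac{109}{3} = - \frac{103}{3} \approx -34.333$)
$V{\left(J \right)} = -3 + J$ ($V{\left(J \right)} = J - 3 = -3 + J$)
$O = \frac{28883}{3}$ ($O = \left(-3 - \frac{103}{3}\right) + 9665 = - \frac{112}{3} + 9665 = \frac{28883}{3} \approx 9627.7$)
$O - 8027 = \frac{28883}{3} - 8027 = \frac{4802}{3}$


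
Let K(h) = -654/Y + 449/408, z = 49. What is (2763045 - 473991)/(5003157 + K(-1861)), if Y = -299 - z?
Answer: 27084086928/59197388881 ≈ 0.45752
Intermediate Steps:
Y = -348 (Y = -299 - 1*49 = -299 - 49 = -348)
K(h) = 35257/11832 (K(h) = -654/(-348) + 449/408 = -654*(-1/348) + 449*(1/408) = 109/58 + 449/408 = 35257/11832)
(2763045 - 473991)/(5003157 + K(-1861)) = (2763045 - 473991)/(5003157 + 35257/11832) = 2289054/(59197388881/11832) = 2289054*(11832/59197388881) = 27084086928/59197388881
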